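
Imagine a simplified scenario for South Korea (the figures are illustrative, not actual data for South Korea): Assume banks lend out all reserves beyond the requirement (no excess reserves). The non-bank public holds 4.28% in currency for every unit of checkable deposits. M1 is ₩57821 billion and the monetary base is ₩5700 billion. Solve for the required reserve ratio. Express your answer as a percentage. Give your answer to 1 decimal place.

6.0%

Using m = M/MB = 57821/5700 ≈ 10.144035. Since m = (1 + c)/(c + rr + e), the denominator satisfies c + rr + e = (1 + c)/m = (1 + 0.0428) / 10.144035 ≈ 0.102799.
With c = 0.0428 and e = 0, the required reserve ratio is 0.102799 − 0.0428 − 0 = 0.059999.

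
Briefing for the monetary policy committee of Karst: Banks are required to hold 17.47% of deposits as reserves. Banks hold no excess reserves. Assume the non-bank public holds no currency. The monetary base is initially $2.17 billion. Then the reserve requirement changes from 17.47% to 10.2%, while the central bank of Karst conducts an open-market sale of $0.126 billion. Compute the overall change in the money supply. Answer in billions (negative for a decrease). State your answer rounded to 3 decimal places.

Before: m₁ = 1 / (0.1747) ≈ 5.72410, MB₁ = 2.17, so M₁ = 5.72410 × 2.17 ≈ 12.4213 billion.
After: m₂ = 1 / (0.102) ≈ 9.80392, MB₂ = 2.17 − 0.126 = 2.044, so M₂ = 9.80392 × 2.044 ≈ 20.0392 billion.
ΔM = M₂ − M₁ = 20.0392 − 12.4213 = 7.6179 billion.

$7.618 billion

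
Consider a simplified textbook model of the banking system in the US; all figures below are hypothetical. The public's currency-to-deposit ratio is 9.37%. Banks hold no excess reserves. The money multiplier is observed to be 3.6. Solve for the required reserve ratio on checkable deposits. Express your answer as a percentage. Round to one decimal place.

21.0%

Using m = 3.6. Since m = (1 + c)/(c + rr + e), the denominator satisfies c + rr + e = (1 + c)/m = (1 + 0.0937) / 3.6 ≈ 0.303806.
With c = 0.0937 and e = 0, the required reserve ratio on checkable deposits is 0.303806 − 0.0937 − 0 = 0.210106.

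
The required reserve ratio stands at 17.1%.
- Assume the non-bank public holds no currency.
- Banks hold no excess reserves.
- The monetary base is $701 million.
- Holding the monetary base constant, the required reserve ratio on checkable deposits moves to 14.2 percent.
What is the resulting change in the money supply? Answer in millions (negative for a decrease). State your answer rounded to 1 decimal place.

$837.2 million

Initially m₁ = 1 / (0.171) ≈ 5.84795, so M₁ = 5.84795 × 701 ≈ 4099.4129 million.
After the change m₂ = 1 / (0.142) ≈ 7.04225, so M₂ = 7.04225 × 701 ≈ 4936.6173 million.
ΔM = M₂ − M₁ = 4936.6173 − 4099.4129 = 837.2044 million.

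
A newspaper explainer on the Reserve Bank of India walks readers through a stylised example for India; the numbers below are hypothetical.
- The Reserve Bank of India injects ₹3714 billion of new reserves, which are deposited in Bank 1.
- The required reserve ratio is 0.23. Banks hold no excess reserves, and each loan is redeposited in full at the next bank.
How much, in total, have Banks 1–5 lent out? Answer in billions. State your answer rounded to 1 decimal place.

Bank i lends (1 − rr)^i of the original deposit: Bank 1 lends 3714·0.7700 = 2859.7800, Bank 2 lends 3714·0.7700² = 2202.0306, and so on.
Summing a geometric series: total = 3714·[0.7700·(1 − 0.7700^5) / (1 − 0.7700)] ≈ 9068.2577 billion.

₹9068.3 billion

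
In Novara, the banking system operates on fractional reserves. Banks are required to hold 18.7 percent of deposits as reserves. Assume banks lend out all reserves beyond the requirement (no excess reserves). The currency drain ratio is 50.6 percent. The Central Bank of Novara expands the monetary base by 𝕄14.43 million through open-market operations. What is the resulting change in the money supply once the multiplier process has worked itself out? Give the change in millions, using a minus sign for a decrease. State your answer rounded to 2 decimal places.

The money multiplier is m = (1 + c) / (rr + c) = (1 + 0.506) / (0.187 + 0.506) ≈ 2.17316.
The purchase adds 14.43 million of base, so ΔM = m × ΔMB = 2.17316 × (+14.43) ≈ 31.3587 million.

𝕄31.36 million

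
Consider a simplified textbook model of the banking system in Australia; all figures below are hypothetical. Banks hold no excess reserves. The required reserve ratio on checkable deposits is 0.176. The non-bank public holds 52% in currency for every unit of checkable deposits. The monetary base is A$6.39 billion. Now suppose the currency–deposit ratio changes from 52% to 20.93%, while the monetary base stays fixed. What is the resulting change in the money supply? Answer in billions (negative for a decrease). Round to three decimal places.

Initially m₁ = (1 + 0.52) / (0.176 + 0.52) ≈ 2.18391, so M₁ = 2.18391 × 6.39 ≈ 13.9552 billion.
After the change m₂ = (1 + 0.2093) / (0.176 + 0.2093) ≈ 3.13859, so M₂ = 3.13859 × 6.39 ≈ 20.0556 billion.
ΔM = M₂ − M₁ = 20.0556 − 13.9552 = 6.1004 billion.

A$6.100 billion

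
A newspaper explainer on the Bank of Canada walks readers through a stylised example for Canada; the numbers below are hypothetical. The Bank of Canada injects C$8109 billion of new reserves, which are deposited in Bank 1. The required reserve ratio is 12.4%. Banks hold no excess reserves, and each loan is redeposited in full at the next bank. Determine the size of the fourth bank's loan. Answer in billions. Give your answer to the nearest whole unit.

Each bank lends a fraction (1 − rr) = 0.8760 of the deposit it receives, so Bank 4 receives 8109·0.8760^3 and lends 8109·0.8760^4 ≈ 4775.1138 billion.

C$4775 billion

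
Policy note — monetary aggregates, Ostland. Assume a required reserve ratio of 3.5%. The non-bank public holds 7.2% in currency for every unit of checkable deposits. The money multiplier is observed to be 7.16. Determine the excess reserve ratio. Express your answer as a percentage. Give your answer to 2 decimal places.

Using m = 7.16. Since m = (1 + c)/(c + rr + e), the denominator satisfies c + rr + e = (1 + c)/m = (1 + 0.072) / 7.16 ≈ 0.149721.
With c = 0.072 and rr = 0.035, the excess reserve ratio is 0.149721 − 0.072 − 0.035 = 0.042721.

4.27%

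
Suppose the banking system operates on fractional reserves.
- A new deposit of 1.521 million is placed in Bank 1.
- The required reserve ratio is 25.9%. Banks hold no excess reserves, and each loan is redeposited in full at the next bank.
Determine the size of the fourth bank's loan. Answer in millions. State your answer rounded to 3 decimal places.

Each bank lends a fraction (1 − rr) = 0.7410 of the deposit it receives, so Bank 4 receives 1.521·0.7410^3 and lends 1.521·0.7410^4 ≈ 0.4586 million.

0.459 million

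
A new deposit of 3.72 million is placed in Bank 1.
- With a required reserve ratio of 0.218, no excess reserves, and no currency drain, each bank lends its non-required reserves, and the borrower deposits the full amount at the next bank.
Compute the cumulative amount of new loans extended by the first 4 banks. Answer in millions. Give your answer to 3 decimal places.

Bank i lends (1 − rr)^i of the original deposit: Bank 1 lends 3.72·0.7820 ≈ 2.9090, Bank 2 lends 3.72·0.7820² ≈ 2.2749, and so on.
Summing a geometric series: total = 3.72·[0.7820·(1 − 0.7820^4) / (1 − 0.7820)] ≈ 8.3540 million.

8.354 million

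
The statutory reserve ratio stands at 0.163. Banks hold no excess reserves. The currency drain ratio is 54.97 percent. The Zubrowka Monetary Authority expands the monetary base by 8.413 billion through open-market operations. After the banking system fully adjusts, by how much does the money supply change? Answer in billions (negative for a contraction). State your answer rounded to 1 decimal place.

The money multiplier is m = (1 + c) / (rr + c) = (1 + 0.5497) / (0.163 + 0.5497) ≈ 2.1744.
The purchase adds 8.413 billion of base, so ΔM = m × ΔMB = 2.1744 × (+8.413) ≈ 18.2932 billion.

18.3 billion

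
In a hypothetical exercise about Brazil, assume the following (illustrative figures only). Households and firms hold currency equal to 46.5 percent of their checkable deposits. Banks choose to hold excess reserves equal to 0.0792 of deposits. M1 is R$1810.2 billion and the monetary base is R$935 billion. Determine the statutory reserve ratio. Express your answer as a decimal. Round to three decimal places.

Using m = M/MB = 1810.2/935 ≈ 1.936043. Since m = (1 + c)/(c + rr + e), the denominator satisfies c + rr + e = (1 + c)/m = (1 + 0.465) / 1.936043 ≈ 0.756698.
With c = 0.465 and e = 0.0792, the statutory reserve ratio is 0.756698 − 0.465 − 0.0792 = 0.212498.

0.212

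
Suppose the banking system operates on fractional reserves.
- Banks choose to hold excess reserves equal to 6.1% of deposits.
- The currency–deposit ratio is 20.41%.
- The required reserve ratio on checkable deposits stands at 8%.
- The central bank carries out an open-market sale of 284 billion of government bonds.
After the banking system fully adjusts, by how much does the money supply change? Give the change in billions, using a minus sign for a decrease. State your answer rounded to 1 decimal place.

-990.9 billion

The money multiplier is m = (1 + c) / (rr + e + c) = (1 + 0.2041) / (0.08 + 0.061 + 0.2041) ≈ 3.48913.
The sale removes 284 billion of base, so ΔM = m × ΔMB = 3.48913 × (−284) ≈ -990.9129 billion.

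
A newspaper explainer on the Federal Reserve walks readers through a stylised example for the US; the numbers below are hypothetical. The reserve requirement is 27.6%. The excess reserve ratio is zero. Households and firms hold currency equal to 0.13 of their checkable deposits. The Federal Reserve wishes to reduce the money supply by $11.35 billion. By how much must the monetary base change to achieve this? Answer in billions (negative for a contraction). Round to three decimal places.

The money multiplier is m = (1 + c) / (rr + c) = (1 + 0.13) / (0.276 + 0.13) ≈ 2.783251.
ΔMB = ΔM / m = (−11.35) / 2.783251 ≈ -4.078 billion.

-4.078 billion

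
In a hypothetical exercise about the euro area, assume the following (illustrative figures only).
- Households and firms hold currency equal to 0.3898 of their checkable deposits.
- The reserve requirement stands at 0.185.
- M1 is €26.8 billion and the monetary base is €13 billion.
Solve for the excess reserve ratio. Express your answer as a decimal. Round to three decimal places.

Using m = M/MB = 26.8/13 ≈ 2.061538. Since m = (1 + c)/(c + rr + e), the denominator satisfies c + rr + e = (1 + c)/m = (1 + 0.3898) / 2.061538 ≈ 0.674157.
With c = 0.3898 and rr = 0.185, the excess reserve ratio is 0.674157 − 0.3898 − 0.185 = 0.099357.

0.099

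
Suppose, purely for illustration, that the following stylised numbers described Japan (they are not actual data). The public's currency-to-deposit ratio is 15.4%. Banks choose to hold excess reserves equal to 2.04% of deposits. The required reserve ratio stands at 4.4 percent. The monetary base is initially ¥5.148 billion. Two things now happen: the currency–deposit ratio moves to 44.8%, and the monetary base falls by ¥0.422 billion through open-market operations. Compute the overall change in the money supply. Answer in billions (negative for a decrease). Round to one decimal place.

Before: m₁ = (1 + 0.154) / (0.044 + 0.0204 + 0.154) ≈ 5.2839, MB₁ = 5.148, so M₁ = 5.2839 × 5.148 ≈ 27.2015 billion.
After: m₂ = (1 + 0.448) / (0.044 + 0.0204 + 0.448) ≈ 2.8259, MB₂ = 5.148 − 0.422 = 4.726, so M₂ = 2.8259 × 4.726 ≈ 13.3552 billion.
ΔM = M₂ − M₁ = 13.3552 − 27.2015 = -13.8463 billion.

-13.8 billion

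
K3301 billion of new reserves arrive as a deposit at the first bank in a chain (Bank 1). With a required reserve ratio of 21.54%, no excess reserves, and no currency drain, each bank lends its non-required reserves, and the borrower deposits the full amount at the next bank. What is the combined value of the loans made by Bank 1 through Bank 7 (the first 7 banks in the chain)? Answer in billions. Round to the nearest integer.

K9823 billion

Bank i lends (1 − rr)^i of the original deposit: Bank 1 lends 3301·0.7846 = 2589.9646, Bank 2 lends 3301·0.7846² ≈ 2032.0862, and so on.
Summing a geometric series: total = 3301·[0.7846·(1 − 0.7846^7) / (1 − 0.7846)] ≈ 9823.1480 billion.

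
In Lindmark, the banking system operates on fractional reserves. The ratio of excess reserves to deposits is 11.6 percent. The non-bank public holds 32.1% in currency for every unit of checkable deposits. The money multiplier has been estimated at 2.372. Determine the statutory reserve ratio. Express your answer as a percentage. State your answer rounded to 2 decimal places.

11.99%

Using m = 2.372. Since m = (1 + c)/(c + rr + e), the denominator satisfies c + rr + e = (1 + c)/m = (1 + 0.321) / 2.372 ≈ 0.556914.
With c = 0.321 and e = 0.116, the statutory reserve ratio is 0.556914 − 0.321 − 0.116 = 0.119914.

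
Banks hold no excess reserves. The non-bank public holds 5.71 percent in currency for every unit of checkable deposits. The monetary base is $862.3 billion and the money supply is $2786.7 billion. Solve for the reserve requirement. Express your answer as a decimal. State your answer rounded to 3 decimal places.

0.270

Using m = M/MB = 2786.7/862.3 ≈ 3.231706. Since m = (1 + c)/(c + rr + e), the denominator satisfies c + rr + e = (1 + c)/m = (1 + 0.0571) / 3.231706 ≈ 0.327103.
With c = 0.0571 and e = 0, the reserve requirement is 0.327103 − 0.0571 − 0 = 0.270003.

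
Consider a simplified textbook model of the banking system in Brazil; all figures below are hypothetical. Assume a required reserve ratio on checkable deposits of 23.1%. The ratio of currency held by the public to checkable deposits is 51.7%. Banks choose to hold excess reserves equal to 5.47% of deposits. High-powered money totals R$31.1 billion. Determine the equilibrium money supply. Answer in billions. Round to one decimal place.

R$58.8 billion

The money multiplier is m = (1 + c) / (rr + e + c) = (1 + 0.517) / (0.231 + 0.0547 + 0.517) ≈ 1.8899.
So M = m × MB = 1.8899 × 31.1 ≈ 58.7759 billion.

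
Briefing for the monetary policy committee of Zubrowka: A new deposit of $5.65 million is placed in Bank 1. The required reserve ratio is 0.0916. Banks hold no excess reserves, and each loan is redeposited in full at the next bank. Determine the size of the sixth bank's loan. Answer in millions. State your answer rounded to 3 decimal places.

$3.175 million

Each bank lends a fraction (1 − rr) = 0.9084 of the deposit it receives, so Bank 6 receives 5.65·0.9084^5 and lends 5.65·0.9084^6 ≈ 3.1748 million.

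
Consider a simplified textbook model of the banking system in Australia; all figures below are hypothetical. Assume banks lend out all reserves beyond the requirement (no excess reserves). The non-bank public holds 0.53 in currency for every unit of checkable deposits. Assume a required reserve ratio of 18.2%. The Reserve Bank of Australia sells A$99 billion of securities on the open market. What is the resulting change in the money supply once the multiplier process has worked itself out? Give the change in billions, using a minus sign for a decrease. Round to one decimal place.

-212.7 billion

The money multiplier is m = (1 + c) / (rr + c) = (1 + 0.53) / (0.182 + 0.53) ≈ 2.1489.
The sale removes 99 billion of base, so ΔM = m × ΔMB = 2.1489 × (−99) = -212.7411 billion.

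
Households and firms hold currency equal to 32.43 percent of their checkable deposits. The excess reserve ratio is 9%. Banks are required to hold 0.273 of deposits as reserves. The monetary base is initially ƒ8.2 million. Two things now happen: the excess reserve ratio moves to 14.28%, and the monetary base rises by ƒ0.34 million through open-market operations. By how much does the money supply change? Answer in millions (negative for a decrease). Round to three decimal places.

-0.519 million

Before: m₁ = (1 + 0.3243) / (0.273 + 0.09 + 0.3243) ≈ 1.92682, MB₁ = 8.2, so M₁ = 1.92682 × 8.2 ≈ 15.7999 million.
After: m₂ = (1 + 0.3243) / (0.273 + 0.1428 + 0.3243) ≈ 1.78935, MB₂ = 8.2 + 0.34 = 8.54, so M₂ = 1.78935 × 8.54 ≈ 15.281 million.
ΔM = M₂ − M₁ = 15.281 − 15.7999 = -0.5189 million.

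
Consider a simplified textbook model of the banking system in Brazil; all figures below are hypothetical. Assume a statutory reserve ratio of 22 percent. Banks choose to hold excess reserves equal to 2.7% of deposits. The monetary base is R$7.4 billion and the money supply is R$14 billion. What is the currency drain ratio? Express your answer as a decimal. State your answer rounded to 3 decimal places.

Using m = M/MB = 14/7.4 ≈ 1.891892. From m = (1 + c)/(c + rr + e), rearranging gives 1 + c = m·(c + rr + e), so c·(1 − m) = m·(rr + e) − 1.
Hence c = [m·(rr + e) − 1]/(1 − m) = [1.891892 × (0.22 + 0.027) − 1] / (1 − 1.891892) ≈ 0.597273.

0.597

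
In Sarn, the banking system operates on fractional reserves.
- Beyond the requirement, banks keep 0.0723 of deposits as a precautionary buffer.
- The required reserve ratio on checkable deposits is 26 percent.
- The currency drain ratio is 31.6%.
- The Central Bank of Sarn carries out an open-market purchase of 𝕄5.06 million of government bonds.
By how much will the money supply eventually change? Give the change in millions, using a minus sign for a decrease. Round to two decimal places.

The money multiplier is m = (1 + c) / (rr + e + c) = (1 + 0.316) / (0.26 + 0.0723 + 0.316) ≈ 2.0299.
The purchase adds 5.06 million of base, so ΔM = m × ΔMB = 2.0299 × (+5.06) ≈ 10.2713 million.

𝕄10.27 million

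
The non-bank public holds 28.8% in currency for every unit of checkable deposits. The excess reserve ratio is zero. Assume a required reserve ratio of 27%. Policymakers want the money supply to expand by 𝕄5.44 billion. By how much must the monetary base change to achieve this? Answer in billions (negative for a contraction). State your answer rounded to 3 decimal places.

The money multiplier is m = (1 + c) / (rr + c) = (1 + 0.288) / (0.27 + 0.288) ≈ 2.30824.
ΔMB = ΔM / m = (+5.44) / 2.30824 ≈ 2.3568 billion.

𝕄2.357 billion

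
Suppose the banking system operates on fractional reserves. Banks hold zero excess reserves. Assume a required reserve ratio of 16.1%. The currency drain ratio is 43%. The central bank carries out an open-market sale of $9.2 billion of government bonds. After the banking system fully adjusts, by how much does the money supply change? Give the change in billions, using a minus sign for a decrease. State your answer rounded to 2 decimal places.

-22.26 billion

The money multiplier is m = (1 + c) / (rr + c) = (1 + 0.43) / (0.161 + 0.43) ≈ 2.4196.
The sale removes 9.2 billion of base, so ΔM = m × ΔMB = 2.4196 × (−9.2) ≈ -22.2603 billion.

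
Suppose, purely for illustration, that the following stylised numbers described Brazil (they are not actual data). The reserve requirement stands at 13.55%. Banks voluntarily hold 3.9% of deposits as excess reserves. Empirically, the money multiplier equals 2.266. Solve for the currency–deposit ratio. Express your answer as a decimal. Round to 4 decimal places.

0.4776

Using m = 2.266. From m = (1 + c)/(c + rr + e), rearranging gives 1 + c = m·(c + rr + e), so c·(1 − m) = m·(rr + e) − 1.
Hence c = [m·(rr + e) − 1]/(1 − m) = [2.266 × (0.1355 + 0.039) − 1] / (1 − 2.266) ≈ 0.477554.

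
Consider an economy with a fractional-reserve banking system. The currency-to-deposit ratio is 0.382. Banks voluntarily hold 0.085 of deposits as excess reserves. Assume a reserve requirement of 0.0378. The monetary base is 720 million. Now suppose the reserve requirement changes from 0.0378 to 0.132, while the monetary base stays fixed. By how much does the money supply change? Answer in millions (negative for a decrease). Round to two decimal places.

Initially m₁ = (1 + 0.382) / (0.0378 + 0.085 + 0.382) ≈ 2.737718, so M₁ = 2.737718 × 720 ≈ 1971.157 million.
After the change m₂ = (1 + 0.382) / (0.132 + 0.085 + 0.382) ≈ 2.307179, so M₂ = 2.307179 × 720 ≈ 1661.1689 million.
ΔM = M₂ − M₁ = 1661.1689 − 1971.157 = -309.9881 million.

-309.99 million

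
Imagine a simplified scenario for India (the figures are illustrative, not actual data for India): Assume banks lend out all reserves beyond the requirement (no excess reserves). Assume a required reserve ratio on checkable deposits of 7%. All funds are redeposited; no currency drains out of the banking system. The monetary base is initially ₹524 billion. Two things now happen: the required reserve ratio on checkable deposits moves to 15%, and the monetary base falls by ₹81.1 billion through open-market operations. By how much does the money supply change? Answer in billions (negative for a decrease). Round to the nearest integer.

Before: m₁ = 1 / (0.07) ≈ 14.2857, MB₁ = 524, so M₁ = 14.2857 × 524 = 7485.7068 billion.
After: m₂ = 1 / (0.15) ≈ 6.6667, MB₂ = 524 − 81.1 = 442.9, so M₂ = 6.6667 × 442.9 ≈ 2952.6814 billion.
ΔM = M₂ − M₁ = 2952.6814 − 7485.7068 = -4533.0254 billion.

-4533 billion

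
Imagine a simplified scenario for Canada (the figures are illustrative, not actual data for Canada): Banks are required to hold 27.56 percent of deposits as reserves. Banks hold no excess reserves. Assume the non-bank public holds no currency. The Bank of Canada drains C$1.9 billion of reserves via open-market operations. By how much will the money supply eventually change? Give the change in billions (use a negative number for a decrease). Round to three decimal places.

-6.894 billion

The simple money multiplier is m = 1/rr = 1/0.2756 ≈ 3.62845.
An open-market sale reduces the monetary base by 1.9 billion, so ΔM = m × ΔMB = 3.62845 × (−1.9) ≈ -6.8941 billion.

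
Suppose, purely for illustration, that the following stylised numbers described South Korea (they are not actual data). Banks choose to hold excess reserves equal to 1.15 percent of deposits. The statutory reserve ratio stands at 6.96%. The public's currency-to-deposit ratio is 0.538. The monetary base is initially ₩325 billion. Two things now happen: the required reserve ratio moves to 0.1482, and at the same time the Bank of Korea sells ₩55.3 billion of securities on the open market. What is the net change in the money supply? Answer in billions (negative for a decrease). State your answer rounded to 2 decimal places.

Before: m₁ = (1 + 0.538) / (0.0696 + 0.0115 + 0.538) ≈ 2.484251, MB₁ = 325, so M₁ = 2.484251 × 325 ≈ 807.3816 billion.
After: m₂ = (1 + 0.538) / (0.1482 + 0.0115 + 0.538) ≈ 2.204386, MB₂ = 325 − 55.3 = 269.7, so M₂ = 2.204386 × 269.7 ≈ 594.5229 billion.
ΔM = M₂ − M₁ = 594.5229 − 807.3816 = -212.8587 billion.

-212.86 billion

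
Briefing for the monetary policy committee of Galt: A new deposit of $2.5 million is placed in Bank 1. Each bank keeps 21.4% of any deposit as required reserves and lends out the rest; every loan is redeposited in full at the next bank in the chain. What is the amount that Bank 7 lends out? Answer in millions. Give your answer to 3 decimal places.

Each bank lends a fraction (1 − rr) = 0.7860 of the deposit it receives, so Bank 7 receives 2.5·0.7860^6 and lends 2.5·0.7860^7 ≈ 0.4633 million.

$0.463 million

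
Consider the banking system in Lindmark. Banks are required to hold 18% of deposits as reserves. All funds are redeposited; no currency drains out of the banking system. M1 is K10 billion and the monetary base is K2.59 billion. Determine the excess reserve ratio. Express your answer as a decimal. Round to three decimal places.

Using m = M/MB = 10/2.59 ≈ 3.861004. Since m = (1 + c)/(c + rr + e), the denominator satisfies c + rr + e = (1 + c)/m = (1 + 0) / 3.861004 ≈ 0.259000.
With c = 0 and rr = 0.18, the excess reserve ratio is 0.259000 − 0 − 0.18 = 0.079.

0.079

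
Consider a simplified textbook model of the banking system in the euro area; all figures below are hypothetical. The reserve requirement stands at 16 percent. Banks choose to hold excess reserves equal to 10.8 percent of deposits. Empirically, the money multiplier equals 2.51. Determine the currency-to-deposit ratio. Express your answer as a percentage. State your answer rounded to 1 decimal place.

Using m = 2.51. From m = (1 + c)/(c + rr + e), rearranging gives 1 + c = m·(c + rr + e), so c·(1 − m) = m·(rr + e) − 1.
Hence c = [m·(rr + e) − 1]/(1 − m) = [2.51 × (0.16 + 0.108) − 1] / (1 − 2.51) ≈ 0.216768.

21.7%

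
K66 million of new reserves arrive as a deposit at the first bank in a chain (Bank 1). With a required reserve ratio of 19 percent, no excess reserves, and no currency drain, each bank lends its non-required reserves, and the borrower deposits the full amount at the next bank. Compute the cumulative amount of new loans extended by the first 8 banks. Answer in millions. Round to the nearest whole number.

K229 million

Bank i lends (1 − rr)^i of the original deposit: Bank 1 lends 66·0.8100 = 53.4600, Bank 2 lends 66·0.8100² = 43.3026, and so on.
Summing a geometric series: total = 66·[0.8100·(1 − 0.8100^8) / (1 − 0.8100)] ≈ 229.2303 million.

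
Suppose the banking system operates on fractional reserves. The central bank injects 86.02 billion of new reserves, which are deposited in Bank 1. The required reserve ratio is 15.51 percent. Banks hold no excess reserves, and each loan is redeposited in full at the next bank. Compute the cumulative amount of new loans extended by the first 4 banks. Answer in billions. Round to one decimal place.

Bank i lends (1 − rr)^i of the original deposit: Bank 1 lends 86.02·0.8449 ≈ 72.6783, Bank 2 lends 86.02·0.8449² ≈ 61.4059, and so on.
Summing a geometric series: total = 86.02·[0.8449·(1 − 0.8449^4) / (1 − 0.8449)] ≈ 229.8010 billion.

229.8 billion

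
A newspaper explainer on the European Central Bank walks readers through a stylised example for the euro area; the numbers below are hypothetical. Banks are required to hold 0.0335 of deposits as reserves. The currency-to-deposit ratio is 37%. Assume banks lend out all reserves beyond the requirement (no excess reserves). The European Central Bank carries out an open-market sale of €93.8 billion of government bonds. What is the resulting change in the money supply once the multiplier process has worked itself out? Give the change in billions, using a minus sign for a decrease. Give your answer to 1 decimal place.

-318.5 billion

The money multiplier is m = (1 + c) / (rr + c) = (1 + 0.37) / (0.0335 + 0.37) ≈ 3.3953.
The sale removes 93.8 billion of base, so ΔM = m × ΔMB = 3.3953 × (−93.8) ≈ -318.4791 billion.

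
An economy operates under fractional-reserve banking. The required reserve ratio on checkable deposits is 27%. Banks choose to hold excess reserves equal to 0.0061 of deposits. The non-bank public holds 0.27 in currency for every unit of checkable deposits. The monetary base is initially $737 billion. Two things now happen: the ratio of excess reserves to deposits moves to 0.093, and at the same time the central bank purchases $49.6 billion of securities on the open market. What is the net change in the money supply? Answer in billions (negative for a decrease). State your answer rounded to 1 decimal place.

-135.8 billion

Before: m₁ = (1 + 0.27) / (0.27 + 0.0061 + 0.27) ≈ 2.32558, MB₁ = 737, so M₁ = 2.32558 × 737 ≈ 1713.9525 billion.
After: m₂ = (1 + 0.27) / (0.27 + 0.093 + 0.27) ≈ 2.00632, MB₂ = 737 + 49.6 = 786.6, so M₂ = 2.00632 × 786.6 ≈ 1578.1713 billion.
ΔM = M₂ − M₁ = 1578.1713 − 1713.9525 = -135.7812 billion.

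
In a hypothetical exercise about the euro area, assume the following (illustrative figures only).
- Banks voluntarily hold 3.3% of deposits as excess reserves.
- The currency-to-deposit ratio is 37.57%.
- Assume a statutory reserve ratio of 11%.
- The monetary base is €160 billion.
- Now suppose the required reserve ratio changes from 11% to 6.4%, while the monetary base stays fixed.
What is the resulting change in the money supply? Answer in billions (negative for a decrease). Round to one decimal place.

€41.3 billion

Initially m₁ = (1 + 0.3757) / (0.11 + 0.033 + 0.3757) ≈ 2.65221, so M₁ = 2.65221 × 160 = 424.3536 billion.
After the change m₂ = (1 + 0.3757) / (0.064 + 0.033 + 0.3757) ≈ 2.91030, so M₂ = 2.91030 × 160 = 465.648 billion.
ΔM = M₂ − M₁ = 465.648 − 424.3536 = 41.2944 billion.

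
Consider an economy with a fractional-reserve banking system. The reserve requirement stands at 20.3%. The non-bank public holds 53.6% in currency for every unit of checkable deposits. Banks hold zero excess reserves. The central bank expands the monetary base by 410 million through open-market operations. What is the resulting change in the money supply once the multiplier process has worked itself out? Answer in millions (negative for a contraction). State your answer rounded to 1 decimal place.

The money multiplier is m = (1 + c) / (rr + c) = (1 + 0.536) / (0.203 + 0.536) ≈ 2.07848.
The purchase adds 410 million of base, so ΔM = m × ΔMB = 2.07848 × (+410) = 852.1768 million.

852.2 million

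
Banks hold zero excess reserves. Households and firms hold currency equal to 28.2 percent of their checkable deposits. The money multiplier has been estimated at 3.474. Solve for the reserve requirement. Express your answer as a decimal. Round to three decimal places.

Using m = 3.474. Since m = (1 + c)/(c + rr + e), the denominator satisfies c + rr + e = (1 + c)/m = (1 + 0.282) / 3.474 ≈ 0.369027.
With c = 0.282 and e = 0, the reserve requirement is 0.369027 − 0.282 − 0 = 0.087027.

0.087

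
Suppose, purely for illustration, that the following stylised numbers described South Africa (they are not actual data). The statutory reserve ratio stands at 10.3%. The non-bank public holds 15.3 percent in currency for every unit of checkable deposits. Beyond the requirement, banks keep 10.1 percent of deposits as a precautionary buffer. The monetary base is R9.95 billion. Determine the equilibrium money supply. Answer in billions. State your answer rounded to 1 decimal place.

The money multiplier is m = (1 + c) / (rr + e + c) = (1 + 0.153) / (0.103 + 0.101 + 0.153) ≈ 3.2297.
So M = m × MB = 3.2297 × 9.95 ≈ 32.1355 billion.

R32.1 billion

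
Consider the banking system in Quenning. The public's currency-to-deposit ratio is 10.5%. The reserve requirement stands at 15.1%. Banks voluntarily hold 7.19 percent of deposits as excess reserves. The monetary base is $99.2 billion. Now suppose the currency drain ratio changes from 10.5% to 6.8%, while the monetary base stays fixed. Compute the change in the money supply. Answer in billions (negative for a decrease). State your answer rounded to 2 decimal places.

Initially m₁ = (1 + 0.105) / (0.151 + 0.0719 + 0.105) ≈ 3.36993, so M₁ = 3.36993 × 99.2 ≈ 334.2971 billion.
After the change m₂ = (1 + 0.068) / (0.151 + 0.0719 + 0.068) ≈ 3.67136, so M₂ = 3.67136 × 99.2 ≈ 364.1989 billion.
ΔM = M₂ − M₁ = 364.1989 − 334.2971 = 29.9018 billion.

$29.90 billion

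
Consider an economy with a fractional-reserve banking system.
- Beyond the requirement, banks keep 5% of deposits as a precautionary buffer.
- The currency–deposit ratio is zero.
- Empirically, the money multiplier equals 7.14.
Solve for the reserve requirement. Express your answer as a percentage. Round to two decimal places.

Using m = 7.14. Since m = (1 + c)/(c + rr + e), the denominator satisfies c + rr + e = (1 + c)/m = (1 + 0) / 7.14 ≈ 0.140056.
With c = 0 and e = 0.05, the reserve requirement is 0.140056 − 0 − 0.05 = 0.090056.

9.01%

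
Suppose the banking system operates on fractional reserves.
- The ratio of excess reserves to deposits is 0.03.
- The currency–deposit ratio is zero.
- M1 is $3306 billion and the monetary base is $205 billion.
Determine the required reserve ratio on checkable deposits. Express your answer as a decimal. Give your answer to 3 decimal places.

0.032

Using m = M/MB = 3306/205 ≈ 16.126829. Since m = (1 + c)/(c + rr + e), the denominator satisfies c + rr + e = (1 + c)/m = (1 + 0) / 16.126829 ≈ 0.062008.
With c = 0 and e = 0.03, the required reserve ratio on checkable deposits is 0.062008 − 0 − 0.03 = 0.032008.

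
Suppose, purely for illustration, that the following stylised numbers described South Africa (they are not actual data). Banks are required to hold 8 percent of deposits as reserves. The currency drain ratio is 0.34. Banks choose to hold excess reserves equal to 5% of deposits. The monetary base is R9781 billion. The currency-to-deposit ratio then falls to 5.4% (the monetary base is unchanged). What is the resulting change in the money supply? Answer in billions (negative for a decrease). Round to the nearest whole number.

R28142 billion

Initially m₁ = (1 + 0.34) / (0.08 + 0.05 + 0.34) ≈ 2.85106, so M₁ = 2.85106 × 9781 ≈ 27886.2179 billion.
After the change m₂ = (1 + 0.054) / (0.08 + 0.05 + 0.054) ≈ 5.72826, so M₂ = 5.72826 × 9781 ≈ 56028.1111 billion.
ΔM = M₂ − M₁ = 56028.1111 − 27886.2179 = 28141.8932 billion.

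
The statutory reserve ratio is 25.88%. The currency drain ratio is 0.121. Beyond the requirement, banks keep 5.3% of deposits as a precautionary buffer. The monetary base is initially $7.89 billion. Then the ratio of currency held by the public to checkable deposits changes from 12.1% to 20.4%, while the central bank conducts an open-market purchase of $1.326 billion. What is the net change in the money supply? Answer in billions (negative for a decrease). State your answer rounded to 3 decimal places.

Before: m₁ = (1 + 0.121) / (0.2588 + 0.053 + 0.121) ≈ 2.59011, MB₁ = 7.89, so M₁ = 2.59011 × 7.89 ≈ 20.436 billion.
After: m₂ = (1 + 0.204) / (0.2588 + 0.053 + 0.204) ≈ 2.33424, MB₂ = 7.89 + 1.326 = 9.216, so M₂ = 2.33424 × 9.216 ≈ 21.5124 billion.
ΔM = M₂ − M₁ = 21.5124 − 20.436 = 1.0764 billion.

$1.076 billion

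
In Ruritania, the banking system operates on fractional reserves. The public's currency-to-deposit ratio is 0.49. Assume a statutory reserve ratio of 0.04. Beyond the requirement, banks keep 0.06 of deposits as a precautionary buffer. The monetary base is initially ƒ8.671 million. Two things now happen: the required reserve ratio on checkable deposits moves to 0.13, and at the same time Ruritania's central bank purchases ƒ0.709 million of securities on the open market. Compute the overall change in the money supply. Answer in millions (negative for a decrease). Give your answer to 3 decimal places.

Before: m₁ = (1 + 0.49) / (0.04 + 0.06 + 0.49) ≈ 2.52542, MB₁ = 8.671, so M₁ = 2.52542 × 8.671 ≈ 21.8979 million.
After: m₂ = (1 + 0.49) / (0.13 + 0.06 + 0.49) ≈ 2.19118, MB₂ = 8.671 + 0.709 = 9.38, so M₂ = 2.19118 × 9.38 ≈ 20.5533 million.
ΔM = M₂ − M₁ = 20.5533 − 21.8979 = -1.3446 million.

-1.345 million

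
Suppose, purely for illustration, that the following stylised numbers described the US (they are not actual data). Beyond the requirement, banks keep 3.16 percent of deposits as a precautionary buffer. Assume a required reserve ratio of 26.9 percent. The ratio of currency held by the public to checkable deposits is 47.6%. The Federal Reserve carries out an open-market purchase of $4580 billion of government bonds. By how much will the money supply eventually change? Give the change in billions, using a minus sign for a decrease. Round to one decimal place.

The money multiplier is m = (1 + c) / (rr + e + c) = (1 + 0.476) / (0.269 + 0.0316 + 0.476) ≈ 1.900592.
The purchase adds 4580 billion of base, so ΔM = m × ΔMB = 1.900592 × (+4580) ≈ 8704.7114 billion.

$8704.7 billion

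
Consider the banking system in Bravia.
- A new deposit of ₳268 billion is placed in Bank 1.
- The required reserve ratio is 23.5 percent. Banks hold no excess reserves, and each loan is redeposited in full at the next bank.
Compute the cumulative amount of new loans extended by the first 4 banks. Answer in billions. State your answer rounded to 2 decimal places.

₳573.63 billion

Bank i lends (1 − rr)^i of the original deposit: Bank 1 lends 268·0.7650 = 205.0200, Bank 2 lends 268·0.7650² = 156.8403, and so on.
Summing a geometric series: total = 268·[0.7650·(1 − 0.7650^4) / (1 − 0.7650)] ≈ 573.6300 billion.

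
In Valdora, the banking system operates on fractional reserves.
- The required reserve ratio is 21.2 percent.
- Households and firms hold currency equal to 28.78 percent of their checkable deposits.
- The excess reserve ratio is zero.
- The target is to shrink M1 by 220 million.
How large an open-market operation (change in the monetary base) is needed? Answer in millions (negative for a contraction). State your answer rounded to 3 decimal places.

-85.383 million

The money multiplier is m = (1 + c) / (rr + c) = (1 + 0.2878) / (0.212 + 0.2878) ≈ 2.5766307.
ΔMB = ΔM / m = (−220) / 2.5766307 ≈ -85.3828 million.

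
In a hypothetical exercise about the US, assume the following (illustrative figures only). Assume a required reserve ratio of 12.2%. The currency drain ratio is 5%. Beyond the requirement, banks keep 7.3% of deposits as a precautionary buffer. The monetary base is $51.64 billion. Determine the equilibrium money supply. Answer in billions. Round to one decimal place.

$221.3 billion

The money multiplier is m = (1 + c) / (rr + e + c) = (1 + 0.05) / (0.122 + 0.073 + 0.05) ≈ 4.2857.
So M = m × MB = 4.2857 × 51.64 ≈ 221.3135 billion.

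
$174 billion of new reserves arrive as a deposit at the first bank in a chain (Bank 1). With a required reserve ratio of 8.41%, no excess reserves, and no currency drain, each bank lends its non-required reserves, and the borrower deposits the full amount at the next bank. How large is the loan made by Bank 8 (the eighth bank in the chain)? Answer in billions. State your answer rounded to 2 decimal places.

$86.17 billion

Each bank lends a fraction (1 − rr) = 0.9159 of the deposit it receives, so Bank 8 receives 174·0.9159^7 and lends 174·0.9159^8 ≈ 86.1656 billion.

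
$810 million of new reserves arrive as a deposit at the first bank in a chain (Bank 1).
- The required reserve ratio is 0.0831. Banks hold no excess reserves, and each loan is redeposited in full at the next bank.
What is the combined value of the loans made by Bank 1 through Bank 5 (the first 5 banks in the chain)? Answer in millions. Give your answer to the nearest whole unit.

$3145 million

Bank i lends (1 − rr)^i of the original deposit: Bank 1 lends 810·0.9169 = 742.6890, Bank 2 lends 810·0.9169² ≈ 680.9715, and so on.
Summing a geometric series: total = 810·[0.9169·(1 − 0.9169^5) / (1 − 0.9169)] ≈ 3145.4621 million.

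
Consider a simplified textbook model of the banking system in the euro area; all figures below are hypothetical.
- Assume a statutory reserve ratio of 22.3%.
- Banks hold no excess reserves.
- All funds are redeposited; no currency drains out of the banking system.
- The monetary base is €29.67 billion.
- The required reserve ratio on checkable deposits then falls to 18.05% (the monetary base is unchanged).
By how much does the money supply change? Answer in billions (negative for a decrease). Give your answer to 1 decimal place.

€31.3 billion

Initially m₁ = 1 / (0.223) ≈ 4.4843, so M₁ = 4.4843 × 29.67 ≈ 133.0492 billion.
After the change m₂ = 1 / (0.1805) ≈ 5.5402, so M₂ = 5.5402 × 29.67 ≈ 164.3777 billion.
ΔM = M₂ − M₁ = 164.3777 − 133.0492 = 31.3285 billion.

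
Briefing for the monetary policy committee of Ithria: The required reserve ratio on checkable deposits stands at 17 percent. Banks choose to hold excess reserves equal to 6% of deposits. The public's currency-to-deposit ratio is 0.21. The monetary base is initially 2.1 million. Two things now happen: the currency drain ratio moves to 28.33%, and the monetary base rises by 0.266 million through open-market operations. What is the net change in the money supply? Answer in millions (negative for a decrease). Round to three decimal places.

0.140 million

Before: m₁ = (1 + 0.21) / (0.17 + 0.06 + 0.21) = 2.75, MB₁ = 2.1, so M₁ = 2.75 × 2.1 = 5.775 million.
After: m₂ = (1 + 0.2833) / (0.17 + 0.06 + 0.2833) ≈ 2.50010, MB₂ = 2.1 + 0.266 = 2.366, so M₂ = 2.50010 × 2.366 ≈ 5.9152 million.
ΔM = M₂ − M₁ = 5.9152 − 5.775 = 0.1402 million.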